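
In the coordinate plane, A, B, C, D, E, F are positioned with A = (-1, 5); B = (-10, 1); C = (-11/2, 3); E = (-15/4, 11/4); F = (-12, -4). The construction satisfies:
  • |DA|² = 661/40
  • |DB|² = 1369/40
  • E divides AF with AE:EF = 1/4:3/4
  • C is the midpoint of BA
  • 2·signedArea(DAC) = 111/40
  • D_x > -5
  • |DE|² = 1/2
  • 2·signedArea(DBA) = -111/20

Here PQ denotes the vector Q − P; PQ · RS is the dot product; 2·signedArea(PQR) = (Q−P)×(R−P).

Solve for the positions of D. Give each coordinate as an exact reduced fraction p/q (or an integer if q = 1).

D = (-89/20, 57/20)

1. D_x = -89/20  [line 2·x + -9/2·y + 869/40 = 0 ∩ |DB|² = 1369/40]
2. D_y = 57/20  [line 2·x + -9/2·y + 869/40 = 0 ∩ |DB|² = 1369/40]
   → D = (-89/20, 57/20)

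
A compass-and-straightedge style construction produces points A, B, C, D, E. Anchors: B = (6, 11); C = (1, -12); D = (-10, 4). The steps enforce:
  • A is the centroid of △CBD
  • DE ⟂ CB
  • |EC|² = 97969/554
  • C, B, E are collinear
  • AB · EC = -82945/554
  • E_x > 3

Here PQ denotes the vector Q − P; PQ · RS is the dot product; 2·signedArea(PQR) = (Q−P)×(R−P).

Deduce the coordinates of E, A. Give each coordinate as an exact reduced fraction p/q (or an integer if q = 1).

1. E_x = 2119/554  [C, B, E are collinear ∩ DE ⟂ CB]
2. E_y = 551/554  [C, B, E are collinear ∩ DE ⟂ CB]
   → E = (2119/554, 551/554)
3. A_x = -1  [A is the centroid of △CBD]
4. A_y = 1  [A is the centroid of △CBD]
   → A = (-1, 1)

A = (-1, 1)
E = (2119/554, 551/554)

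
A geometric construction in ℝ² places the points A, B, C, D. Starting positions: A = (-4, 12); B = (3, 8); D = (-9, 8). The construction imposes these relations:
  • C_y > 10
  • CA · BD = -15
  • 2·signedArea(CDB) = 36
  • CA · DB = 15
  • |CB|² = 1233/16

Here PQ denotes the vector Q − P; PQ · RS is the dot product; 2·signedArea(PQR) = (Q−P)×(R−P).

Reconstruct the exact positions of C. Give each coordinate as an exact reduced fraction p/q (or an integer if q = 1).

C = (-21/4, 11)

1. C_x = -21/4  [2·signedArea(CDB) = 36 ∩ CA · BD = -15]
2. C_y = 11  [2·signedArea(CDB) = 36 ∩ CA · BD = -15]
   → C = (-21/4, 11)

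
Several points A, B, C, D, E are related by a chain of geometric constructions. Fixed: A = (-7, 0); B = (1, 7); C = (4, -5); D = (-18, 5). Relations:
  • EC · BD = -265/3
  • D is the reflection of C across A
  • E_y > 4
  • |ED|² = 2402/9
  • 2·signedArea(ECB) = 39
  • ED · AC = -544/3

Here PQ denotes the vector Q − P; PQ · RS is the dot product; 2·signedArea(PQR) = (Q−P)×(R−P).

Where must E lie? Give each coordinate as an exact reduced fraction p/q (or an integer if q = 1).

E = (-5/3, 14/3)

1. E_x = -5/3  [2·signedArea(ECB) = 39 ∩ EC · BD = -265/3]
2. E_y = 14/3  [2·signedArea(ECB) = 39 ∩ EC · BD = -265/3]
   → E = (-5/3, 14/3)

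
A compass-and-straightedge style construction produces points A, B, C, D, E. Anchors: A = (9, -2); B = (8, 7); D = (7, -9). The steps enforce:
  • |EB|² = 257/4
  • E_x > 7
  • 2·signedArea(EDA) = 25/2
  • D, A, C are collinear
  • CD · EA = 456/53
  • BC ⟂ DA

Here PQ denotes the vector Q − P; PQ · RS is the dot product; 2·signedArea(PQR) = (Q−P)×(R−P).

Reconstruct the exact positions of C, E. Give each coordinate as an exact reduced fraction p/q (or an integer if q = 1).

C = (599/53, 321/53)
E = (15/2, -1)

1. C_x = 599/53  [D, A, C are collinear ∩ BC ⟂ DA]
2. C_y = 321/53  [D, A, C are collinear ∩ BC ⟂ DA]
   → C = (599/53, 321/53)
3. E_x = 15/2  [2·signedArea(EDA) = 25/2 ∩ CD · EA = 456/53]
4. E_y = -1  [2·signedArea(EDA) = 25/2 ∩ CD · EA = 456/53]
   → E = (15/2, -1)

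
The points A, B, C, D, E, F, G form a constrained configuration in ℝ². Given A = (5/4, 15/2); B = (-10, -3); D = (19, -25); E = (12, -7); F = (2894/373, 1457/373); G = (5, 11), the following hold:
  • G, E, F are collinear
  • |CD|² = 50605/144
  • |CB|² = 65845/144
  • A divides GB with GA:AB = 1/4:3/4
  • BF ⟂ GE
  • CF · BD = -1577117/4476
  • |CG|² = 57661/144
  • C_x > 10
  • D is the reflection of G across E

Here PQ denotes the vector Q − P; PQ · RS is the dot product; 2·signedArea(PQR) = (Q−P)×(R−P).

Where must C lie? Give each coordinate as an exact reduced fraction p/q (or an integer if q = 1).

1. C_x = 43/4  [line -29·x + 22·y + 5897/12 = 0 ∩ |CD|² = 50605/144]
2. C_y = -49/6  [line -29·x + 22·y + 5897/12 = 0 ∩ |CD|² = 50605/144]
   → C = (43/4, -49/6)

C = (43/4, -49/6)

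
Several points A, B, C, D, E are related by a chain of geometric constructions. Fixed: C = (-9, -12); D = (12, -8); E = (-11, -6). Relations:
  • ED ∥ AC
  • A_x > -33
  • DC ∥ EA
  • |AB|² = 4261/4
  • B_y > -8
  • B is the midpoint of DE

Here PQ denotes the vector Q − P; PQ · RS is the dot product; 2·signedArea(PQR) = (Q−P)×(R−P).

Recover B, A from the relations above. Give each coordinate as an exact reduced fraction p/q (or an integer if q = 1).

A = (-32, -10)
B = (1/2, -7)

1. B_x = 1/2  [B is the midpoint of DE]
2. B_y = -7  [B is the midpoint of DE]
   → B = (1/2, -7)
3. A_x = -32  [ED ∥ AC ∩ DC ∥ EA]
4. A_y = -10  [ED ∥ AC ∩ DC ∥ EA]
   → A = (-32, -10)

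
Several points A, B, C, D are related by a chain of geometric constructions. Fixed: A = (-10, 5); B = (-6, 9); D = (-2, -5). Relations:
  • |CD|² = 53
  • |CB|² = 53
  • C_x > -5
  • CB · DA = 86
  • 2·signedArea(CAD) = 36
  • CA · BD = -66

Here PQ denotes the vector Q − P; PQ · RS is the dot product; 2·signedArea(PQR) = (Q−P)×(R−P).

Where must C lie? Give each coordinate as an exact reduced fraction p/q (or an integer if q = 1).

C = (-4, 2)

1. C_x = -4  [CB · DA = 86 ∩ CA · BD = -66]
2. C_y = 2  [CB · DA = 86 ∩ CA · BD = -66]
   → C = (-4, 2)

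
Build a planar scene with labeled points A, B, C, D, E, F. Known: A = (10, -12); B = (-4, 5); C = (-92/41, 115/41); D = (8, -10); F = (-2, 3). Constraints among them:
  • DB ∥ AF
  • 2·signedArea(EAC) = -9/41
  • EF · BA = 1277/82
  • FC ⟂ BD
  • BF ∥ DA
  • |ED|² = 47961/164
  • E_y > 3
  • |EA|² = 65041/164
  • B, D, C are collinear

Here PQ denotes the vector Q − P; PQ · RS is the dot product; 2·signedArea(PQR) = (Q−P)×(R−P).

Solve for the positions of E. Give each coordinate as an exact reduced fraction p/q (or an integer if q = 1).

E = (-110/41, 275/82)

1. E_x = -110/41  [2·signedArea(EAC) = -9/41 ∩ EF · BA = 1277/82]
2. E_y = 275/82  [2·signedArea(EAC) = -9/41 ∩ EF · BA = 1277/82]
   → E = (-110/41, 275/82)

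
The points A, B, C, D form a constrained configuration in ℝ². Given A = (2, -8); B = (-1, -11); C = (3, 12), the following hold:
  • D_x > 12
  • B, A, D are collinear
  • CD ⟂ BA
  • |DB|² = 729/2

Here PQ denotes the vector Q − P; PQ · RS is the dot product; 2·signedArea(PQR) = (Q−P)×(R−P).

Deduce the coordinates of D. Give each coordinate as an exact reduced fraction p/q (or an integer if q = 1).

1. D_x = 25/2  [B, A, D are collinear ∩ CD ⟂ BA]
2. D_y = 5/2  [B, A, D are collinear ∩ CD ⟂ BA]
   → D = (25/2, 5/2)

D = (25/2, 5/2)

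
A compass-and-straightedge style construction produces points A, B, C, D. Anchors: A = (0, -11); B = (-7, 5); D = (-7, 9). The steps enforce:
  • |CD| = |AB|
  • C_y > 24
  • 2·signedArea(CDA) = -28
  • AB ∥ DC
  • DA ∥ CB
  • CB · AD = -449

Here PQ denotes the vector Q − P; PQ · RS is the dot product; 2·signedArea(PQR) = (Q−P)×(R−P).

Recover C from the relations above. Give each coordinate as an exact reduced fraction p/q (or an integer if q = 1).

C = (-14, 25)

1. C_x = -14  [DA ∥ CB ∩ AB ∥ DC]
2. C_y = 25  [DA ∥ CB ∩ AB ∥ DC]
   → C = (-14, 25)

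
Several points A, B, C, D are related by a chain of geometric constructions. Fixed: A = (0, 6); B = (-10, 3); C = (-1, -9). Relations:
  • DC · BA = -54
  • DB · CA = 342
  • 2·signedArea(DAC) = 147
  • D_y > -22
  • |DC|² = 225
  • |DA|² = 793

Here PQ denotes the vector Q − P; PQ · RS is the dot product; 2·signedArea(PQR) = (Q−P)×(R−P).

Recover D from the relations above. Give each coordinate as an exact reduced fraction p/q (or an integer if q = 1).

1. D_x = 8  [DC · BA = -54 ∩ 2·signedArea(DAC) = 147]
2. D_y = -21  [DC · BA = -54 ∩ 2·signedArea(DAC) = 147]
   → D = (8, -21)

D = (8, -21)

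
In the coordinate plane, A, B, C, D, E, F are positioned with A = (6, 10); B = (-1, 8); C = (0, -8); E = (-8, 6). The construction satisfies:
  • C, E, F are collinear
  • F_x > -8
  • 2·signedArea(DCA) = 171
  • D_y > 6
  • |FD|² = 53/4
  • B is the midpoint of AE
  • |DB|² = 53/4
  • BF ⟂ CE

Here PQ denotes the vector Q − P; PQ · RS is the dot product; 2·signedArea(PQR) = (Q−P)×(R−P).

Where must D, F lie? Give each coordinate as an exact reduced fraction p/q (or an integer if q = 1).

1. F_x = -464/65  [C, E, F are collinear ∩ BF ⟂ CE]
2. F_y = 292/65  [C, E, F are collinear ∩ BF ⟂ CE]
   → F = (-464/65, 292/65)
3. D_x = -9/2  [line -18·x + 6·y + -123 = 0 ∩ |FD|² = 53/4]
4. D_y = 7  [line -18·x + 6·y + -123 = 0 ∩ |FD|² = 53/4]
   → D = (-9/2, 7)

D = (-9/2, 7)
F = (-464/65, 292/65)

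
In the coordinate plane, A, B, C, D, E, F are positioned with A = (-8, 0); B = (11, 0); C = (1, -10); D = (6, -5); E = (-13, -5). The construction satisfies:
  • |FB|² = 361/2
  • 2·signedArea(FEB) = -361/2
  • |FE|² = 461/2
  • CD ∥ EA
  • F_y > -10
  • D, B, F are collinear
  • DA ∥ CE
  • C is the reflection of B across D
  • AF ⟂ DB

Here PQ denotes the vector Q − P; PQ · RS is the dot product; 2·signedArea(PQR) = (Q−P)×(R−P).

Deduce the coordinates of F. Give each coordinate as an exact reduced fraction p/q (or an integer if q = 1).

1. F_x = 3/2  [D, B, F are collinear ∩ AF ⟂ DB]
2. F_y = -19/2  [D, B, F are collinear ∩ AF ⟂ DB]
   → F = (3/2, -19/2)

F = (3/2, -19/2)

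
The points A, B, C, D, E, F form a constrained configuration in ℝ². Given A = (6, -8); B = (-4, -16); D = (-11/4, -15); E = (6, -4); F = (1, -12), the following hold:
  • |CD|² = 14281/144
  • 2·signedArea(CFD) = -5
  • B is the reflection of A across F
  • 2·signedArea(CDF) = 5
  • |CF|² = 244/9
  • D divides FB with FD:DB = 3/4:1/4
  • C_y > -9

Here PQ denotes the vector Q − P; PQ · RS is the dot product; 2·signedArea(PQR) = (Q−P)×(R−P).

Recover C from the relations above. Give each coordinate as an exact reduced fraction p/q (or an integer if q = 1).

1. C_x = 13/3  [line 3·x + -15/4·y + -43 = 0 ∩ |CF|² = 244/9]
2. C_y = -8  [line 3·x + -15/4·y + -43 = 0 ∩ |CF|² = 244/9]
   → C = (13/3, -8)

C = (13/3, -8)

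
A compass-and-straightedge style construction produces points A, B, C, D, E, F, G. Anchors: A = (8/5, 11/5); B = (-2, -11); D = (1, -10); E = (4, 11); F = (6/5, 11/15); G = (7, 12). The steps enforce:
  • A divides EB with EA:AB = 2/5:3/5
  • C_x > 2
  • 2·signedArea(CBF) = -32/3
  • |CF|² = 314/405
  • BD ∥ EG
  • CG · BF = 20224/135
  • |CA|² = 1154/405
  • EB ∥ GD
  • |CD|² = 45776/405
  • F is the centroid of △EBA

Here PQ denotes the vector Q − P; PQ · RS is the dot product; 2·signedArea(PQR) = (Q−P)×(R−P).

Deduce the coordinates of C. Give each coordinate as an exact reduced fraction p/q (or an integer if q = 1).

1. C_x = 31/15  [2·signedArea(CBF) = -32/3 ∩ CG · BF = 20224/135]
2. C_y = 26/45  [2·signedArea(CBF) = -32/3 ∩ CG · BF = 20224/135]
   → C = (31/15, 26/45)

C = (31/15, 26/45)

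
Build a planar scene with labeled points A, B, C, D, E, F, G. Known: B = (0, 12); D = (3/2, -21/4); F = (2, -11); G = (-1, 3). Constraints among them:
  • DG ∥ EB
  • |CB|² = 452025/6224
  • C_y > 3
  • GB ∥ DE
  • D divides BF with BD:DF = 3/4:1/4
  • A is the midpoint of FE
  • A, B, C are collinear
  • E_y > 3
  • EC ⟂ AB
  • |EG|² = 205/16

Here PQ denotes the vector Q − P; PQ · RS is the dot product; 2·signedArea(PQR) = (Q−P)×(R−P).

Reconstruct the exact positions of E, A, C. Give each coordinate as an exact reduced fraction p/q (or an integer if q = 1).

A = (9/4, -29/8)
C = (945/778, 5547/1556)
E = (5/2, 15/4)

1. E_x = 5/2  [DG ∥ EB ∩ GB ∥ DE]
2. E_y = 15/4  [DG ∥ EB ∩ GB ∥ DE]
   → E = (5/2, 15/4)
3. A_x = 9/4  [A is the midpoint of FE]
4. A_y = -29/8  [A is the midpoint of FE]
   → A = (9/4, -29/8)
5. C_x = 945/778  [A, B, C are collinear ∩ EC ⟂ AB]
6. C_y = 5547/1556  [A, B, C are collinear ∩ EC ⟂ AB]
   → C = (945/778, 5547/1556)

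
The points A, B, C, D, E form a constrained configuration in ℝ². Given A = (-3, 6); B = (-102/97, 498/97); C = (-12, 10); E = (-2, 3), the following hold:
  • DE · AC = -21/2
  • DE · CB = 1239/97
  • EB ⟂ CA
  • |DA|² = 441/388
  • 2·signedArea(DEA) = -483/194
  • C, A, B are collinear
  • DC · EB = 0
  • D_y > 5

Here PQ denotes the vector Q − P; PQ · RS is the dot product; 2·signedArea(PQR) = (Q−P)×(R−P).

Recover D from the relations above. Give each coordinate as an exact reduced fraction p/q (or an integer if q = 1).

D = (-393/194, 540/97)

1. D_x = -393/194  [DC · EB = 0 ∩ DE · CB = 1239/97]
2. D_y = 540/97  [DC · EB = 0 ∩ DE · CB = 1239/97]
   → D = (-393/194, 540/97)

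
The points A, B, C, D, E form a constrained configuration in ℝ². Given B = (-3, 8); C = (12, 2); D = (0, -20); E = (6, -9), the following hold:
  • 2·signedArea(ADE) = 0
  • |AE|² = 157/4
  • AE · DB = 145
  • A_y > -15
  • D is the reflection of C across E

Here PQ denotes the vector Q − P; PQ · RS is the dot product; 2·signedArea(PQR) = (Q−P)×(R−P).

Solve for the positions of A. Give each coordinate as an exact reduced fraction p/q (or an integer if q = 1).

A = (3, -29/2)

1. A_x = 3  [2·signedArea(ADE) = 0 ∩ AE · DB = 145]
2. A_y = -29/2  [2·signedArea(ADE) = 0 ∩ AE · DB = 145]
   → A = (3, -29/2)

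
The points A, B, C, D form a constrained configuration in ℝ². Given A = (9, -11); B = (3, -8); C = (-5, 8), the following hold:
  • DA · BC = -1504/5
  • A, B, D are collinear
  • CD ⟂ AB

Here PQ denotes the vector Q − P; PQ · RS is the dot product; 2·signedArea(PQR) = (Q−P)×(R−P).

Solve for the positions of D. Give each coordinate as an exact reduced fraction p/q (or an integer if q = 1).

1. D_x = -49/5  [A, B, D are collinear ∩ CD ⟂ AB]
2. D_y = -8/5  [A, B, D are collinear ∩ CD ⟂ AB]
   → D = (-49/5, -8/5)

D = (-49/5, -8/5)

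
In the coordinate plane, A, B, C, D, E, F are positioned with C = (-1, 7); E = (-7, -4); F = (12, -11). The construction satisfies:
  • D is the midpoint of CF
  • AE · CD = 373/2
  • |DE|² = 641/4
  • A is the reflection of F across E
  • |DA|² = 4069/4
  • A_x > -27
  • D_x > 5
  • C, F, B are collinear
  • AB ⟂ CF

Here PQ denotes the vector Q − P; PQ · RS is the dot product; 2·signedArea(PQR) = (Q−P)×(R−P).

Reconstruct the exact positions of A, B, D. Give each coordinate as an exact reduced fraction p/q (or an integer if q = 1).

1. A_x = -26  [A is the reflection of F across E]
2. A_y = 3  [A is the reflection of F across E]
   → A = (-26, 3)
3. B_x = -3782/493  [C, F, B are collinear ∩ AB ⟂ CF]
4. B_y = 8005/493  [C, F, B are collinear ∩ AB ⟂ CF]
   → B = (-3782/493, 8005/493)
5. D_x = 11/2  [D is the midpoint of CF]
6. D_y = -2  [D is the midpoint of CF]
   → D = (11/2, -2)

A = (-26, 3)
B = (-3782/493, 8005/493)
D = (11/2, -2)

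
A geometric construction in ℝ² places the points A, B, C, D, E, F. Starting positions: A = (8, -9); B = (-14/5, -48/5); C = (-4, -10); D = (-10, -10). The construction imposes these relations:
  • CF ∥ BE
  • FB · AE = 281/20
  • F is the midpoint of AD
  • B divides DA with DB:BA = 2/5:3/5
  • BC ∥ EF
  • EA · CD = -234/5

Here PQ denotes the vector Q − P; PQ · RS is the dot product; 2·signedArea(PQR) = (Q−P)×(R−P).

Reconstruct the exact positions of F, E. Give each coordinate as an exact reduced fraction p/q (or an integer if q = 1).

E = (1/5, -91/10)
F = (-1, -19/2)

1. F_x = -1  [F is the midpoint of AD]
2. F_y = -19/2  [F is the midpoint of AD]
   → F = (-1, -19/2)
3. E_x = 1/5  [BC ∥ EF ∩ CF ∥ BE]
4. E_y = -91/10  [BC ∥ EF ∩ CF ∥ BE]
   → E = (1/5, -91/10)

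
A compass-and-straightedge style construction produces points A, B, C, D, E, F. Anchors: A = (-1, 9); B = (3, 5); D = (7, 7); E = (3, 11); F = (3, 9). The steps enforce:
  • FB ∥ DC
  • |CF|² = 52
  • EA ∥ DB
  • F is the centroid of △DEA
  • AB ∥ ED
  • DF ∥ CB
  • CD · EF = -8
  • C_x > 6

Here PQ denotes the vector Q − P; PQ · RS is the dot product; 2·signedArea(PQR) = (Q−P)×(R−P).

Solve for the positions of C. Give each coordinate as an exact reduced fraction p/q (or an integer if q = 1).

1. C_x = 7  [DF ∥ CB ∩ FB ∥ DC]
2. C_y = 3  [DF ∥ CB ∩ FB ∥ DC]
   → C = (7, 3)

C = (7, 3)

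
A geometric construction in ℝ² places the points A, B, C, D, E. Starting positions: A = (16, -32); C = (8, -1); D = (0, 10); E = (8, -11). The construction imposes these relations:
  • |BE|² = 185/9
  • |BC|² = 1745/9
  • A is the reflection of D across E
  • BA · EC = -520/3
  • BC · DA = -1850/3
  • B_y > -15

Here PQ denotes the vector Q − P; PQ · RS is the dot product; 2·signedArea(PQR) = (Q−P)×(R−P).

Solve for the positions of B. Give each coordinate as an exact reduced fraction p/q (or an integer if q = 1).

1. B_x = 32/3  [BA · EC = -520/3 ∩ BC · DA = -1850/3]
2. B_y = -44/3  [BA · EC = -520/3 ∩ BC · DA = -1850/3]
   → B = (32/3, -44/3)

B = (32/3, -44/3)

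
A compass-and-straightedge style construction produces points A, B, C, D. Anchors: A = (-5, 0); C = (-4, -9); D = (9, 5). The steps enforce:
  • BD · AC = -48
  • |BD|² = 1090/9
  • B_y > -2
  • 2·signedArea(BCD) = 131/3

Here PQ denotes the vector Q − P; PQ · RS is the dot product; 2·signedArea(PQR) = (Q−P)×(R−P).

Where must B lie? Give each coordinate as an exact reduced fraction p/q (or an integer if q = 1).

1. B_x = 0  [2·signedArea(BCD) = 131/3 ∩ BD · AC = -48]
2. B_y = -4/3  [2·signedArea(BCD) = 131/3 ∩ BD · AC = -48]
   → B = (0, -4/3)

B = (0, -4/3)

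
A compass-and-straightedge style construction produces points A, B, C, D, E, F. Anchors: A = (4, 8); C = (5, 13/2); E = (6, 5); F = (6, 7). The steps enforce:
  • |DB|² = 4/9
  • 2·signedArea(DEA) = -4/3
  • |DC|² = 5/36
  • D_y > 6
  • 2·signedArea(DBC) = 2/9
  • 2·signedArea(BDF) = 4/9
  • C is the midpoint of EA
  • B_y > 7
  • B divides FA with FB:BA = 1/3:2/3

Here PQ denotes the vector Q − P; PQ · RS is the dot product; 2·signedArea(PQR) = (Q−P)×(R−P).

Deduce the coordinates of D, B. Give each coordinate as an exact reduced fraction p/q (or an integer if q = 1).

1. B_x = 16/3  [B divides FA with FB:BA = 1/3:2/3]
2. B_y = 22/3  [B divides FA with FB:BA = 1/3:2/3]
   → B = (16/3, 22/3)
3. D_x = 16/3  [2·signedArea(DBC) = 2/9 ∩ 2·signedArea(BDF) = 4/9]
4. D_y = 20/3  [2·signedArea(DBC) = 2/9 ∩ 2·signedArea(BDF) = 4/9]
   → D = (16/3, 20/3)

B = (16/3, 22/3)
D = (16/3, 20/3)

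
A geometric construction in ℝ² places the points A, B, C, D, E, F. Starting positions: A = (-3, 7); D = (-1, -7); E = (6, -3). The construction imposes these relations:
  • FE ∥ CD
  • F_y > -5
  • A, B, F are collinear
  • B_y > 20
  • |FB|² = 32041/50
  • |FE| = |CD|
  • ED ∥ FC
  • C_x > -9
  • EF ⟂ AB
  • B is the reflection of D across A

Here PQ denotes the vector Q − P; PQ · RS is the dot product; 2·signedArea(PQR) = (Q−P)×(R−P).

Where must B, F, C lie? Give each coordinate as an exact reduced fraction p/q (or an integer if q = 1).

1. B_x = -5  [B is the reflection of D across A]
2. B_y = 21  [B is the reflection of D across A]
   → B = (-5, 21)
3. F_x = -71/50  [A, B, F are collinear ∩ EF ⟂ AB]
4. F_y = -203/50  [A, B, F are collinear ∩ EF ⟂ AB]
   → F = (-71/50, -203/50)
5. C_x = -421/50  [FE ∥ CD ∩ ED ∥ FC]
6. C_y = -403/50  [FE ∥ CD ∩ ED ∥ FC]
   → C = (-421/50, -403/50)

B = (-5, 21)
C = (-421/50, -403/50)
F = (-71/50, -203/50)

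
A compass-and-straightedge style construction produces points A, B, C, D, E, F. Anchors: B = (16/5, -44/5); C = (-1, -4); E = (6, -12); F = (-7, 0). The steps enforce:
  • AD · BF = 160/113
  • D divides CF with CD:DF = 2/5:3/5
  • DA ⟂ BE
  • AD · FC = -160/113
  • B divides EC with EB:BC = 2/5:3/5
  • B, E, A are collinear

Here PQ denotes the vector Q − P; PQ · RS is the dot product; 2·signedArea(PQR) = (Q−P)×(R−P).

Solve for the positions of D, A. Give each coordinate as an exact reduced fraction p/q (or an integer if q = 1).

1. D_x = -17/5  [D divides CF with CD:DF = 2/5:3/5]
2. D_y = -12/5  [D divides CF with CD:DF = 2/5:3/5]
   → D = (-17/5, -12/5)
3. A_x = -1601/565  [B, E, A are collinear ∩ DA ⟂ BE]
4. A_y = -1076/565  [B, E, A are collinear ∩ DA ⟂ BE]
   → A = (-1601/565, -1076/565)

A = (-1601/565, -1076/565)
D = (-17/5, -12/5)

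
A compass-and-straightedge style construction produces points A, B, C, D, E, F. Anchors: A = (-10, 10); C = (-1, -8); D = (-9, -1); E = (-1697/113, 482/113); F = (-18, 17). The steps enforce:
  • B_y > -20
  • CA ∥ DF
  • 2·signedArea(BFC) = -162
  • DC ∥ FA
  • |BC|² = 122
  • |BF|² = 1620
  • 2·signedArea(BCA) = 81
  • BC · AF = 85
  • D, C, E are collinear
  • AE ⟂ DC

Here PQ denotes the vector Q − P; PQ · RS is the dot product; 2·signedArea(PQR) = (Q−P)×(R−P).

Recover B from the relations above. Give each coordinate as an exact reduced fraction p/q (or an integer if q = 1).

B = (0, -19)

1. B_x = 0  [2·signedArea(BCA) = 81 ∩ 2·signedArea(BFC) = -162]
2. B_y = -19  [2·signedArea(BCA) = 81 ∩ 2·signedArea(BFC) = -162]
   → B = (0, -19)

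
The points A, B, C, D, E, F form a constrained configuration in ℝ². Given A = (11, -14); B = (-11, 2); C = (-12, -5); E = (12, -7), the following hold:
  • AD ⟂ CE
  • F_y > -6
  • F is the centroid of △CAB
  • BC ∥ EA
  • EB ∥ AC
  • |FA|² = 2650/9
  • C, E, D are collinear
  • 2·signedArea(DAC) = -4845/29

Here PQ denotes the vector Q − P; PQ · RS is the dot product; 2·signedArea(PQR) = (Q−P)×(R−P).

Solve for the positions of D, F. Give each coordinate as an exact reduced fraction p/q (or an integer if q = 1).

D = (336/29, -202/29)
F = (-4, -17/3)

1. D_x = 336/29  [C, E, D are collinear ∩ AD ⟂ CE]
2. D_y = -202/29  [C, E, D are collinear ∩ AD ⟂ CE]
   → D = (336/29, -202/29)
3. F_x = -4  [F is the centroid of △CAB]
4. F_y = -17/3  [F is the centroid of △CAB]
   → F = (-4, -17/3)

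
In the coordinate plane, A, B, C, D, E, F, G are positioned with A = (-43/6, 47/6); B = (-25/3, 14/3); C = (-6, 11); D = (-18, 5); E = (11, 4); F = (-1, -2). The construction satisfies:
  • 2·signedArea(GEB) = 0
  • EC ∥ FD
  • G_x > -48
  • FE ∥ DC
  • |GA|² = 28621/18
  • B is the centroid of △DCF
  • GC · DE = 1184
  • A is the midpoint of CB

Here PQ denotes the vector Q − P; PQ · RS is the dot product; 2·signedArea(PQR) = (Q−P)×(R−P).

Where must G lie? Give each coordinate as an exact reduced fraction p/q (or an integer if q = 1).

1. G_x = -47  [2·signedArea(GEB) = 0 ∩ GC · DE = 1184]
2. G_y = 6  [2·signedArea(GEB) = 0 ∩ GC · DE = 1184]
   → G = (-47, 6)

G = (-47, 6)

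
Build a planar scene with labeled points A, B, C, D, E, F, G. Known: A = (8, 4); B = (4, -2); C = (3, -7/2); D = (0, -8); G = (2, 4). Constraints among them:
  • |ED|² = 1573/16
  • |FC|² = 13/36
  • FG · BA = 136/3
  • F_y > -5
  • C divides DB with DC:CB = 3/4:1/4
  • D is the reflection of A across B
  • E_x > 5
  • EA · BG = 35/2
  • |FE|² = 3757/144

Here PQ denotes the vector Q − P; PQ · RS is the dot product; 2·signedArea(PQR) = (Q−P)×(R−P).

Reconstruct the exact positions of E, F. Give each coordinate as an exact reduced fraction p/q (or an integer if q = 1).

E = (11/2, 1/4)
F = (8/3, -4)

1. E_x = 11/2  [line 2·x + -6·y + -19/2 = 0 ∩ |ED|² = 1573/16]
2. E_y = 1/4  [line 2·x + -6·y + -19/2 = 0 ∩ |ED|² = 1573/16]
   → E = (11/2, 1/4)
3. F_x = 8/3  [line -4·x + -6·y + -40/3 = 0 ∩ |FE|² = 3757/144]
4. F_y = -4  [line -4·x + -6·y + -40/3 = 0 ∩ |FE|² = 3757/144]
   → F = (8/3, -4)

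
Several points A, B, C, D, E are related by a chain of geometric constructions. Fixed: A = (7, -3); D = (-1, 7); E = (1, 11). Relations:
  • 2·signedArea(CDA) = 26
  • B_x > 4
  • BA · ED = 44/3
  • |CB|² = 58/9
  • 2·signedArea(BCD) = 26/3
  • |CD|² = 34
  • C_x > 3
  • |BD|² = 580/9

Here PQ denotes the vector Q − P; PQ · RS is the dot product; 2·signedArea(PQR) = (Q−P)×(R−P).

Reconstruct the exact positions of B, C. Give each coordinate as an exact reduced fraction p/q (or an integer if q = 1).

1. B_x = 5  [line 2·x + 4·y + -50/3 = 0 ∩ |BD|² = 580/9]
2. B_y = 5/3  [line 2·x + 4·y + -50/3 = 0 ∩ |BD|² = 580/9]
   → B = (5, 5/3)
3. C_x = 4  [2·signedArea(CDA) = 26 ∩ 2·signedArea(BCD) = 26/3]
4. C_y = 4  [2·signedArea(CDA) = 26 ∩ 2·signedArea(BCD) = 26/3]
   → C = (4, 4)

B = (5, 5/3)
C = (4, 4)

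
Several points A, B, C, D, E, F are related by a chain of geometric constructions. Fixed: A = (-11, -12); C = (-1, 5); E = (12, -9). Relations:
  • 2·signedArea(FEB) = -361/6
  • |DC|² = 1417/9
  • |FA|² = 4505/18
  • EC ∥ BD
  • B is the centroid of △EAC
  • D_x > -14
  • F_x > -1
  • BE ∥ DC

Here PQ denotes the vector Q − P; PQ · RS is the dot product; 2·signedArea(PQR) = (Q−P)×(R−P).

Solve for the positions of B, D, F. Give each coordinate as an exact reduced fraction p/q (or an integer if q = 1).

B = (0, -16/3)
D = (-13, 26/3)
F = (-1/2, -1/6)

1. B_x = 0  [B is the centroid of △EAC]
2. B_y = -16/3  [B is the centroid of △EAC]
   → B = (0, -16/3)
3. D_x = -13  [BE ∥ DC ∩ EC ∥ BD]
4. D_y = 26/3  [BE ∥ DC ∩ EC ∥ BD]
   → D = (-13, 26/3)
5. F_x = -1/2  [line -11/3·x + -12·y + -23/6 = 0 ∩ |FA|² = 4505/18]
6. F_y = -1/6  [line -11/3·x + -12·y + -23/6 = 0 ∩ |FA|² = 4505/18]
   → F = (-1/2, -1/6)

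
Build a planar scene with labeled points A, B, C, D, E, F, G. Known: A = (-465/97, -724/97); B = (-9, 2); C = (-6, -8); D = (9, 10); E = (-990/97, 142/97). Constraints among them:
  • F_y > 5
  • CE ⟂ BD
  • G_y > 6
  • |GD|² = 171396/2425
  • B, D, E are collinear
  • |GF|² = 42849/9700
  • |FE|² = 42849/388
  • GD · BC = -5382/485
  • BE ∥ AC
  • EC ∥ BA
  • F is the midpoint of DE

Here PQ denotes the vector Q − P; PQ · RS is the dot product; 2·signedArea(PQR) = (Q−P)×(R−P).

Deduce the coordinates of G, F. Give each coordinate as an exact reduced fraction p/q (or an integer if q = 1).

F = (-117/194, 556/97)
G = (639/485, 3194/485)

1. F_x = -117/194  [F is the midpoint of DE]
2. F_y = 556/97  [F is the midpoint of DE]
   → F = (-117/194, 556/97)
3. G_x = 639/485  [line -3·x + 10·y + -30023/485 = 0 ∩ |GF|² = 42849/9700]
4. G_y = 3194/485  [line -3·x + 10·y + -30023/485 = 0 ∩ |GF|² = 42849/9700]
   → G = (639/485, 3194/485)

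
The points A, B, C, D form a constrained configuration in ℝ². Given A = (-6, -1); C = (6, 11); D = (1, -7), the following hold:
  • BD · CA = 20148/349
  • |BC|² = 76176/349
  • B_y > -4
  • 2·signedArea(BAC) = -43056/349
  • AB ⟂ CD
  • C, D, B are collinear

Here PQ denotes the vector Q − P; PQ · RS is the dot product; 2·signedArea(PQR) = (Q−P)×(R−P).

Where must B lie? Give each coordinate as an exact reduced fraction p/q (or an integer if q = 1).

B = (714/349, -1129/349)

1. B_x = 714/349  [C, D, B are collinear ∩ AB ⟂ CD]
2. B_y = -1129/349  [C, D, B are collinear ∩ AB ⟂ CD]
   → B = (714/349, -1129/349)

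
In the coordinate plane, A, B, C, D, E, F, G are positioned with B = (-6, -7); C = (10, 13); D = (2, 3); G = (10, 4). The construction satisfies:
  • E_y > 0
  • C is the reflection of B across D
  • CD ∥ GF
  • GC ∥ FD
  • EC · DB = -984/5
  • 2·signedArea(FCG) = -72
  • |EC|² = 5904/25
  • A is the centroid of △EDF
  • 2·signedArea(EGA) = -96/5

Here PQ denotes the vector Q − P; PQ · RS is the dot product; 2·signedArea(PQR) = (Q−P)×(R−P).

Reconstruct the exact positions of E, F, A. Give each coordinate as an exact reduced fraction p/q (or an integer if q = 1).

1. E_x = 2/5  [line 8·x + 10·y + -66/5 = 0 ∩ |EC|² = 5904/25]
2. E_y = 1  [line 8·x + 10·y + -66/5 = 0 ∩ |EC|² = 5904/25]
   → E = (2/5, 1)
3. F_x = 2  [GC ∥ FD ∩ CD ∥ GF]
4. F_y = -6  [GC ∥ FD ∩ CD ∥ GF]
   → F = (2, -6)
5. A_x = 22/15  [A is the centroid of △EDF]
6. A_y = -2/3  [A is the centroid of △EDF]
   → A = (22/15, -2/3)

A = (22/15, -2/3)
E = (2/5, 1)
F = (2, -6)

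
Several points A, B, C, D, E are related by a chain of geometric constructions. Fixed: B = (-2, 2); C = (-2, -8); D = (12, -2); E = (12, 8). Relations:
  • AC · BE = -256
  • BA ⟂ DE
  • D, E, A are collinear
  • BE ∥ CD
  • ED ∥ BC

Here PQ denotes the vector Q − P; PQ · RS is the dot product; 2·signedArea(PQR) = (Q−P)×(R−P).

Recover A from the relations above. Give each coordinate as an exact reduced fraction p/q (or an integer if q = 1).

A = (12, 2)

1. A_x = 12  [D, E, A are collinear ∩ BA ⟂ DE]
2. A_y = 2  [D, E, A are collinear ∩ BA ⟂ DE]
   → A = (12, 2)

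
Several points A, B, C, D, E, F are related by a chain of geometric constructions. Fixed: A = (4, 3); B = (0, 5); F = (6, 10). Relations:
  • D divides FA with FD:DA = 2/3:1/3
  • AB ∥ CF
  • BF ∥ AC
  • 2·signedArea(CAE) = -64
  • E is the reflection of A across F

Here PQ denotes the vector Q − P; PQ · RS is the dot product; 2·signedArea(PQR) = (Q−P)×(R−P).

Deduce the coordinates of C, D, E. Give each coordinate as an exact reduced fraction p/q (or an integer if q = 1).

C = (10, 8)
D = (14/3, 16/3)
E = (8, 17)

1. C_x = 10  [AB ∥ CF ∩ BF ∥ AC]
2. C_y = 8  [AB ∥ CF ∩ BF ∥ AC]
   → C = (10, 8)
3. D_x = 14/3  [D divides FA with FD:DA = 2/3:1/3]
4. D_y = 16/3  [D divides FA with FD:DA = 2/3:1/3]
   → D = (14/3, 16/3)
5. E_x = 8  [E is the reflection of A across F]
6. E_y = 17  [E is the reflection of A across F]
   → E = (8, 17)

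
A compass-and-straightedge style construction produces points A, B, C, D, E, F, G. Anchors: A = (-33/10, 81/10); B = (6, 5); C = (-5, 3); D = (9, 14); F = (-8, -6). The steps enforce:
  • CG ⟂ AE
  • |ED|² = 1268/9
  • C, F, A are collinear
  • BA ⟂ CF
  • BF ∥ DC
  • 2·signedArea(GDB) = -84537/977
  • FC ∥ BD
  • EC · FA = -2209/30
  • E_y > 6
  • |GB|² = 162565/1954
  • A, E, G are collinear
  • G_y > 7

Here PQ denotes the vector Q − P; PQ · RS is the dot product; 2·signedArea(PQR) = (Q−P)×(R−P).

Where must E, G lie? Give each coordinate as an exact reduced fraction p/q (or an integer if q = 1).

E = (-1/3, 20/3)
G = (-26189/9770, 76213/9770)

1. E_x = -1/3  [line -47/10·x + -141/10·y + 2773/30 = 0 ∩ |ED|² = 1268/9]
2. E_y = 20/3  [line -47/10·x + -141/10·y + 2773/30 = 0 ∩ |ED|² = 1268/9]
   → E = (-1/3, 20/3)
3. G_x = -26189/9770  [A, E, G are collinear ∩ CG ⟂ AE]
4. G_y = 76213/9770  [A, E, G are collinear ∩ CG ⟂ AE]
   → G = (-26189/9770, 76213/9770)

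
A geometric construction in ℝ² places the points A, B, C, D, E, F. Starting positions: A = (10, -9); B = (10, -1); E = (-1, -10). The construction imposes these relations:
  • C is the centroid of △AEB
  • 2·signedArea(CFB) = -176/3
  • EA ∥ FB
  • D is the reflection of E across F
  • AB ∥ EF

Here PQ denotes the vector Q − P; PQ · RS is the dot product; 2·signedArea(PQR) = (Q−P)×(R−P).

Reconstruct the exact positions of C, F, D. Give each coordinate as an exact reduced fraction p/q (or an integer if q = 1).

C = (19/3, -20/3)
D = (-1, 6)
F = (-1, -2)

1. C_x = 19/3  [C is the centroid of △AEB]
2. C_y = -20/3  [C is the centroid of △AEB]
   → C = (19/3, -20/3)
3. F_x = -1  [EA ∥ FB ∩ AB ∥ EF]
4. F_y = -2  [EA ∥ FB ∩ AB ∥ EF]
   → F = (-1, -2)
5. D_x = -1  [D is the reflection of E across F]
6. D_y = 6  [D is the reflection of E across F]
   → D = (-1, 6)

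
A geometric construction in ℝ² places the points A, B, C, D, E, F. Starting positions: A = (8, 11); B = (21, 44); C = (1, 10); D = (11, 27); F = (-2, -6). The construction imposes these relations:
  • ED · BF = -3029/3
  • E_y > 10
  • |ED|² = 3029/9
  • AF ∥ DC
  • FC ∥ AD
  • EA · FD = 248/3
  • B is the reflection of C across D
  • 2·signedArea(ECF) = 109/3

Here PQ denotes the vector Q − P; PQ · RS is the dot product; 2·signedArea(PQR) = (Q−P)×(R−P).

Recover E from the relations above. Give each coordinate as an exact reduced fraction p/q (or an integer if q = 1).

1. E_x = 10/3  [EA · FD = 248/3 ∩ 2·signedArea(ECF) = 109/3]
2. E_y = 31/3  [EA · FD = 248/3 ∩ 2·signedArea(ECF) = 109/3]
   → E = (10/3, 31/3)

E = (10/3, 31/3)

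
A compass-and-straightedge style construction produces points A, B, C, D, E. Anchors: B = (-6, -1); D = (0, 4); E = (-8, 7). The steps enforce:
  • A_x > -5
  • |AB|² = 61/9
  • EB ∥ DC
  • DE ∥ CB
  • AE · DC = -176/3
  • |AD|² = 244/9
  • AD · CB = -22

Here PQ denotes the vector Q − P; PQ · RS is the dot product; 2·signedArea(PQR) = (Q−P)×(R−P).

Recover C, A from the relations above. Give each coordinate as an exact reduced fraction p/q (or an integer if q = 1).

A = (-4, 2/3)
C = (2, -4)

1. C_x = 2  [DE ∥ CB ∩ EB ∥ DC]
2. C_y = -4  [DE ∥ CB ∩ EB ∥ DC]
   → C = (2, -4)
3. A_x = -4  [AE · DC = -176/3 ∩ AD · CB = -22]
4. A_y = 2/3  [AE · DC = -176/3 ∩ AD · CB = -22]
   → A = (-4, 2/3)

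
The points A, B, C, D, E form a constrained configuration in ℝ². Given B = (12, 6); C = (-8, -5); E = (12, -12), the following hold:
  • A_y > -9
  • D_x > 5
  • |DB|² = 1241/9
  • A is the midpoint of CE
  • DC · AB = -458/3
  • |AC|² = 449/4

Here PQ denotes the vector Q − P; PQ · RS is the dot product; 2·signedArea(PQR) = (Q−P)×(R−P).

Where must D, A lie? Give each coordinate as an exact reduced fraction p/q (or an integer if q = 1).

A = (2, -17/2)
D = (16/3, -11/3)

1. A_x = 2  [A is the midpoint of CE]
2. A_y = -17/2  [A is the midpoint of CE]
   → A = (2, -17/2)
3. D_x = 16/3  [line -10·x + -29/2·y + 1/6 = 0 ∩ |DB|² = 1241/9]
4. D_y = -11/3  [line -10·x + -29/2·y + 1/6 = 0 ∩ |DB|² = 1241/9]
   → D = (16/3, -11/3)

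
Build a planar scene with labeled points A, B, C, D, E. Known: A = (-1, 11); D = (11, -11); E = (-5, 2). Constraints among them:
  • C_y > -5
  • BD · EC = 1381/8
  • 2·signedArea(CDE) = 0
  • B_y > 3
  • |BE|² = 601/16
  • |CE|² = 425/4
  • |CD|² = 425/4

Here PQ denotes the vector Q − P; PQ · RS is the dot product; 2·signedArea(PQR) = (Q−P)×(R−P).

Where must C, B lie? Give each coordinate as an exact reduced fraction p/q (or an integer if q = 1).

1. C_x = 3  [line -13·x + -16·y + -33 = 0 ∩ |CD|² = 425/4]
2. C_y = -9/2  [line -13·x + -16·y + -33 = 0 ∩ |CD|² = 425/4]
   → C = (3, -9/2)
3. B_x = 1  [line -8·x + 13/2·y + -105/8 = 0 ∩ |BE|² = 601/16]
4. B_y = 13/4  [line -8·x + 13/2·y + -105/8 = 0 ∩ |BE|² = 601/16]
   → B = (1, 13/4)

B = (1, 13/4)
C = (3, -9/2)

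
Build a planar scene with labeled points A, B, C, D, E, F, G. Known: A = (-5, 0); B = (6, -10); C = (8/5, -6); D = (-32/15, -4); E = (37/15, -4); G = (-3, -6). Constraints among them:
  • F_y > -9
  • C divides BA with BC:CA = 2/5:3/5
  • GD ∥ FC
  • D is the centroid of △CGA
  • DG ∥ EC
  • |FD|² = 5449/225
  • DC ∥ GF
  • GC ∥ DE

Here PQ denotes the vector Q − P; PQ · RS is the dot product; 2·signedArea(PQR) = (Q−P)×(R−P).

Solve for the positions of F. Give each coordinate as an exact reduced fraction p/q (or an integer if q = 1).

F = (11/15, -8)

1. F_x = 11/15  [GD ∥ FC ∩ DC ∥ GF]
2. F_y = -8  [GD ∥ FC ∩ DC ∥ GF]
   → F = (11/15, -8)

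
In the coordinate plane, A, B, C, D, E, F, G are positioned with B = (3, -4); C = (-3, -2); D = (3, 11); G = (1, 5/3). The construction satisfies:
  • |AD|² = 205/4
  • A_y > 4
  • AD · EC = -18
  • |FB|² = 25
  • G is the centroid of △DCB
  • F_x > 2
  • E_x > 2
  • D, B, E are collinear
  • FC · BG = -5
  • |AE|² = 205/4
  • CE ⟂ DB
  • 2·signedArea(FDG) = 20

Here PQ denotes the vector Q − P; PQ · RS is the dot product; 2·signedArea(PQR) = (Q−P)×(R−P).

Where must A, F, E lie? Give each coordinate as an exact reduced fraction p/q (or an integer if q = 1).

A = (0, 9/2)
E = (3, -2)
F = (3, 1)

1. F_x = 3  [2·signedArea(FDG) = 20 ∩ FC · BG = -5]
2. F_y = 1  [2·signedArea(FDG) = 20 ∩ FC · BG = -5]
   → F = (3, 1)
3. E_x = 3  [D, B, E are collinear ∩ CE ⟂ DB]
4. E_y = -2  [D, B, E are collinear ∩ CE ⟂ DB]
   → E = (3, -2)
5. A_x = 0  [AD · EC = -18]
6. A_y = 9/2  [|AE|² = 205/4]
   → A = (0, 9/2)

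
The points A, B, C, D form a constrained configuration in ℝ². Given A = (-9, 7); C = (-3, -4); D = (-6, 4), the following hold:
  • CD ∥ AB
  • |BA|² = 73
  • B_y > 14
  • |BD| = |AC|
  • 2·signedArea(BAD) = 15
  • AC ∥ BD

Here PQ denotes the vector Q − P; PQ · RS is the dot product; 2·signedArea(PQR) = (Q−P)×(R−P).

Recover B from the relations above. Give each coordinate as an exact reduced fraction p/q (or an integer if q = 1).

B = (-12, 15)

1. B_x = -12  [AC ∥ BD ∩ CD ∥ AB]
2. B_y = 15  [AC ∥ BD ∩ CD ∥ AB]
   → B = (-12, 15)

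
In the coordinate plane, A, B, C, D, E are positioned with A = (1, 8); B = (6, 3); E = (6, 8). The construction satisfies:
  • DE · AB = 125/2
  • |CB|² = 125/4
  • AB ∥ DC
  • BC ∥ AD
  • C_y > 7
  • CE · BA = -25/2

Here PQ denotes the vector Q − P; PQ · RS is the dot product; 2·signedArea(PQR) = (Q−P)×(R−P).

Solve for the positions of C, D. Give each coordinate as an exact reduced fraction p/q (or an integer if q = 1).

C = (7/2, 8)
D = (-3/2, 13)

1. C_x = 7/2  [line 5·x + -5·y + 45/2 = 0 ∩ |CB|² = 125/4]
2. C_y = 8  [line 5·x + -5·y + 45/2 = 0 ∩ |CB|² = 125/4]
   → C = (7/2, 8)
3. D_x = -3/2  [AB ∥ DC ∩ BC ∥ AD]
4. D_y = 13  [AB ∥ DC ∩ BC ∥ AD]
   → D = (-3/2, 13)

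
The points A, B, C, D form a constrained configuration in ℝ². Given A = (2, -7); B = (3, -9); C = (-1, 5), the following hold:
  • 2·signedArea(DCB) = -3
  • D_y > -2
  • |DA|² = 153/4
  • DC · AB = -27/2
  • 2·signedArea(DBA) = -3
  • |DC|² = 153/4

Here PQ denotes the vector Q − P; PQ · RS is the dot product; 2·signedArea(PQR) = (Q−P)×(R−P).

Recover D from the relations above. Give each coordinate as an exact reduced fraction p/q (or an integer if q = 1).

D = (1/2, -1)

1. D_x = 1/2  [2·signedArea(DCB) = -3 ∩ DC · AB = -27/2]
2. D_y = -1  [2·signedArea(DCB) = -3 ∩ DC · AB = -27/2]
   → D = (1/2, -1)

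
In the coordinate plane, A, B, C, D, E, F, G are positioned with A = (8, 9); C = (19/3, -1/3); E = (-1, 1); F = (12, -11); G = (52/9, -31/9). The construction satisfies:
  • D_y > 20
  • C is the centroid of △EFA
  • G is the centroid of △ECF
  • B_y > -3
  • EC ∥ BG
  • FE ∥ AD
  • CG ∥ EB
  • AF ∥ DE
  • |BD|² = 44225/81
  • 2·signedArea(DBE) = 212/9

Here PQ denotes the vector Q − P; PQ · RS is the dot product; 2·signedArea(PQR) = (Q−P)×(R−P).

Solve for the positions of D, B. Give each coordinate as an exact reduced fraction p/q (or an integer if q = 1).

B = (-14/9, -19/9)
D = (-5, 21)

1. D_x = -5  [AF ∥ DE ∩ FE ∥ AD]
2. D_y = 21  [AF ∥ DE ∩ FE ∥ AD]
   → D = (-5, 21)
3. B_x = -14/9  [EC ∥ BG ∩ CG ∥ EB]
4. B_y = -19/9  [EC ∥ BG ∩ CG ∥ EB]
   → B = (-14/9, -19/9)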